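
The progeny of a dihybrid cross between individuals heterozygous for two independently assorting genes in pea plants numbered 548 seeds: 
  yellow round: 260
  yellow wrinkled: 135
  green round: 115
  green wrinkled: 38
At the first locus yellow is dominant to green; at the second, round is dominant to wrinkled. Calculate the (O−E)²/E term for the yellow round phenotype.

7.553

A dihybrid F₂ with independent assortment and complete dominance at both loci gives a 9:3:3:1 phenotypic ratio.
The 9:3:3:1 ratio has 16 parts, so with N = 548 the expected counts are:
  yellow round: 548 × 9/16 = 308.25
  yellow wrinkled: 548 × 3/16 = 102.75
  green round: 548 × 3/16 = 102.75
  green wrinkled: 548 × 1/16 = 34.25
Contribution of yellow round: (260 − 308.25)² / 308.25 = 7.5525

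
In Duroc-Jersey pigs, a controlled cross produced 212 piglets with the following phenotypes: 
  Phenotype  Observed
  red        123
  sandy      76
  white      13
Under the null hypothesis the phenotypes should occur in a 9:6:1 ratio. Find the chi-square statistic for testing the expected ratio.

Under the 9:6:1 hypothesis (Σ ratio = 16, N = 212):
  red: 212 × 9/16 = 119.25
  sandy: 212 × 6/16 = 79.5
  white: 212 × 1/16 = 13.25
χ² = Σ (O − E)² / E
  red: (123 − 119.25)² / 119.25 = 0.1179
  sandy: (76 − 79.5)² / 79.5 = 0.1541
  white: (13 − 13.25)² / 13.25 = 0.0047
χ² = 0.1179 + 0.1541 + 0.0047 = 0.2767 ≈ 0.277

0.277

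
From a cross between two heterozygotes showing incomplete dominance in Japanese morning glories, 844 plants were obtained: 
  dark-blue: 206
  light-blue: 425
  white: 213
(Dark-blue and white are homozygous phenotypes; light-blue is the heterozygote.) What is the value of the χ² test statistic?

With incomplete dominance, a heterozygote × heterozygote cross gives a 1:2:1 phenotypic ratio.
Under the 1:2:1 hypothesis (Σ ratio = 4, N = 844):
  dark-blue: 844 × 1/4 = 211
  light-blue: 844 × 2/4 = 422
  white: 844 × 1/4 = 211
χ² = Σ (O − E)² / E
  dark-blue: (206 − 211)² / 211 = 0.1185
  light-blue: (425 − 422)² / 422 = 0.0213
  white: (213 − 211)² / 211 = 0.0190
χ² = 0.1185 + 0.0213 + 0.0190 = 0.1588 ≈ 0.159

0.159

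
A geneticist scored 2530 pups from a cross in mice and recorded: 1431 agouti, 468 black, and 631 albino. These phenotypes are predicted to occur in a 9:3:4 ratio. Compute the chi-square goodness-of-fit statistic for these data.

0.133

The 9:3:4 ratio has 16 parts, so with N = 2530 the expected counts are:
  agouti: 2530 × 9/16 = 1423.125
  black: 2530 × 3/16 = 474.375
  albino: 2530 × 4/16 = 632.5
χ² = Σ (O − E)² / E
  agouti: (1431 − 1423.125)² / 1423.125 = 0.0436
  black: (468 − 474.375)² / 474.375 = 0.0857
  albino: (631 − 632.5)² / 632.5 = 0.0036
χ² = 0.0436 + 0.0857 + 0.0036 = 0.1329 ≈ 0.133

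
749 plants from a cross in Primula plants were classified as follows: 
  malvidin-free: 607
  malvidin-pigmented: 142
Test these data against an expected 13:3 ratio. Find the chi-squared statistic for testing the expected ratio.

Under the 13:3 hypothesis (Σ ratio = 16, N = 749):
  malvidin-free: 749 × 13/16 = 608.5625
  malvidin-pigmented: 749 × 3/16 = 140.4375
χ² = Σ (O − E)² / E
  malvidin-free: (607 − 608.5625)² / 608.5625 = 0.0040
  malvidin-pigmented: (142 − 140.4375)² / 140.4375 = 0.0174
χ² = 0.0040 + 0.0174 = 0.0214 ≈ 0.021

0.021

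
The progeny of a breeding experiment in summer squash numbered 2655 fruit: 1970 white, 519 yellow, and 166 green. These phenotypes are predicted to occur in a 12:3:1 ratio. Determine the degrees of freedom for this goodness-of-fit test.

2

A goodness-of-fit test with 3 phenotype classes has df = 3 − 1 = 2.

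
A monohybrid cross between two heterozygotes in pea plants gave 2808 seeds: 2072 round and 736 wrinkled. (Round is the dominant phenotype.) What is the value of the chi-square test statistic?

2.196

For a monohybrid cross between heterozygotes with complete dominance, the expected phenotypic ratio is 3:1.
Expected counts for N = 2808 under a 3:1 ratio (total parts = 4):
  round: 2808 × 3/4 = 2106
  wrinkled: 2808 × 1/4 = 702
χ² = Σ (O − E)² / E
  round: (2072 − 2106)² / 2106 = 0.5489
  wrinkled: (736 − 702)² / 702 = 1.6467
χ² = 0.5489 + 1.6467 = 2.1956 ≈ 2.196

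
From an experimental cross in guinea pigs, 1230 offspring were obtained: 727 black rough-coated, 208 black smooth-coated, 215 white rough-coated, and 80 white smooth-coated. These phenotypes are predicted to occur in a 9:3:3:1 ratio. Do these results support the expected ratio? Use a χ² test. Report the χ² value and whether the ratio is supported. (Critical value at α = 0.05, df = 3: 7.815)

5.188; consistent

Total ratio parts = 16. Expected numbers out of 1230:
  black rough-coated: 1230 × 9/16 = 691.875
  black smooth-coated: 1230 × 3/16 = 230.625
  white rough-coated: 1230 × 3/16 = 230.625
  white smooth-coated: 1230 × 1/16 = 76.875
χ² = Σ (O − E)² / E
  black rough-coated: (727 − 691.875)² / 691.875 = 1.7832
  black smooth-coated: (208 − 230.625)² / 230.625 = 2.2196
  white rough-coated: (215 − 230.625)² / 230.625 = 1.0586
  white smooth-coated: (80 − 76.875)² / 76.875 = 0.1270
χ² = 1.7832 + 2.2196 + 1.0586 + 0.1270 = 5.1884 ≈ 5.188
Degrees of freedom = 4 − 1 = 3; critical value at α = 0.05 is 7.815.
Since 5.188 < 7.815, we fail to reject the null hypothesis — the data are consistent with the 9:3:3:1 ratio.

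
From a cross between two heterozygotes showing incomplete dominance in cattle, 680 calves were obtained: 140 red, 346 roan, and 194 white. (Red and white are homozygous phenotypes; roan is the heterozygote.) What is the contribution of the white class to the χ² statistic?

With incomplete dominance, a heterozygote × heterozygote cross gives a 1:2:1 phenotypic ratio.
Total ratio parts = 4. Expected numbers out of 680:
  red: 680 × 1/4 = 170
  roan: 680 × 2/4 = 340
  white: 680 × 1/4 = 170
Contribution of white: (194 − 170)² / 170 = 3.3882

3.388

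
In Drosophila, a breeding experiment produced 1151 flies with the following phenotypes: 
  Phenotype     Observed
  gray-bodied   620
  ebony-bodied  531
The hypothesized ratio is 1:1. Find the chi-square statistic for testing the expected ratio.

The 1:1 ratio has 2 parts, so with N = 1151 the expected counts are:
  gray-bodied: 1151 × 1/2 = 575.5
  ebony-bodied: 1151 × 1/2 = 575.5
χ² = Σ (O − E)² / E
  gray-bodied: (620 − 575.5)² / 575.5 = 3.4409
  ebony-bodied: (531 − 575.5)² / 575.5 = 3.4409
χ² = 3.4409 + 3.4409 = 6.8818 ≈ 6.882

6.882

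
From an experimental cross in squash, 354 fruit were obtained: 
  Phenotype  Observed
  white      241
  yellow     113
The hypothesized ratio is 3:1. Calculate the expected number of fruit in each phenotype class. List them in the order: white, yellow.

Expected counts for N = 354 under a 3:1 ratio (total parts = 4):
  white: 354 × 3/4 = 265.5
  yellow: 354 × 1/4 = 88.5

265.5, 88.5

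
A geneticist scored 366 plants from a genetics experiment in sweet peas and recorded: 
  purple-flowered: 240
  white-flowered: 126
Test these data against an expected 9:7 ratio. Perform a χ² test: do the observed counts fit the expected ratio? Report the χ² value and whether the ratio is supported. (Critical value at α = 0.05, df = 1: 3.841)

The 9:7 ratio has 16 parts, so with N = 366 the expected counts are:
  purple-flowered: 366 × 9/16 = 205.875
  white-flowered: 366 × 7/16 = 160.125
χ² = Σ (O − E)² / E
  purple-flowered: (240 − 205.875)² / 205.875 = 5.6564
  white-flowered: (126 − 160.125)² / 160.125 = 7.2725
χ² = 5.6564 + 7.2725 = 12.9289 ≈ 12.929
Degrees of freedom = 2 − 1 = 1; critical value at α = 0.05 is 3.841.
Since 12.929 > 3.841, we reject the null hypothesis — the data do not fit the 9:7 ratio.

12.929; not consistent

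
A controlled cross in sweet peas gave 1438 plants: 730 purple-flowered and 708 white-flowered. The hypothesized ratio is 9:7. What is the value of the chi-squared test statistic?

17.580

Under the 9:7 hypothesis (Σ ratio = 16, N = 1438):
  purple-flowered: 1438 × 9/16 = 808.875
  white-flowered: 1438 × 7/16 = 629.125
χ² = Σ (O − E)² / E
  purple-flowered: (730 − 808.875)² / 808.875 = 7.6913
  white-flowered: (708 − 629.125)² / 629.125 = 9.8888
χ² = 7.6913 + 9.8888 = 17.5801 ≈ 17.580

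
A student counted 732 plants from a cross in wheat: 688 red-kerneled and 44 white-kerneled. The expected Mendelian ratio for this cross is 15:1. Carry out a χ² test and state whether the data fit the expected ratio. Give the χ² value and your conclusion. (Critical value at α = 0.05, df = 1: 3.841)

Total ratio parts = 16. Expected numbers out of 732:
  red-kerneled: 732 × 15/16 = 686.25
  white-kerneled: 732 × 1/16 = 45.75
χ² = Σ (O − E)² / E
  red-kerneled: (688 − 686.25)² / 686.25 = 0.0045
  white-kerneled: (44 − 45.75)² / 45.75 = 0.0669
χ² = 0.0045 + 0.0669 = 0.0714 ≈ 0.071
Degrees of freedom = 2 − 1 = 1; critical value at α = 0.05 is 3.841.
Since 0.071 < 3.841, we fail to reject the null hypothesis — the data are consistent with the 15:1 ratio.

0.071; consistent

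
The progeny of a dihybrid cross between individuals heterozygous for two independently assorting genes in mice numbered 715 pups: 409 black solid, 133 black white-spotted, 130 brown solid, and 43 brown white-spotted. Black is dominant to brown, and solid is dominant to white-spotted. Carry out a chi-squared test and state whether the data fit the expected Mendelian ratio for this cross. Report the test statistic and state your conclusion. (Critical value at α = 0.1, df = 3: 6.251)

A dihybrid F₂ with independent assortment and complete dominance at both loci gives a 9:3:3:1 phenotypic ratio.
Expected counts for N = 715 under a 9:3:3:1 ratio (total parts = 16):
  black solid: 715 × 9/16 = 402.1875
  black white-spotted: 715 × 3/16 = 134.0625
  brown solid: 715 × 3/16 = 134.0625
  brown white-spotted: 715 × 1/16 = 44.6875
χ² = Σ (O − E)² / E
  black solid: (409 − 402.1875)² / 402.1875 = 0.1154
  black white-spotted: (133 − 134.0625)² / 134.0625 = 0.0084
  brown solid: (130 − 134.0625)² / 134.0625 = 0.1231
  brown white-spotted: (43 − 44.6875)² / 44.6875 = 0.0637
χ² = 0.1154 + 0.0084 + 0.1231 + 0.0637 = 0.3106 ≈ 0.311
Degrees of freedom = 4 − 1 = 3; critical value at α = 0.1 is 6.251.
Since 0.311 < 6.251, we fail to reject the null hypothesis — the data are consistent with the 9:3:3:1 ratio.

0.311; consistent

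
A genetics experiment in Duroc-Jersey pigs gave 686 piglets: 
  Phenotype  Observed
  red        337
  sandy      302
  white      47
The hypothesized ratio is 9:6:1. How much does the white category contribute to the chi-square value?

0.397

Total ratio parts = 16. Expected numbers out of 686:
  red: 686 × 9/16 = 385.875
  sandy: 686 × 6/16 = 257.25
  white: 686 × 1/16 = 42.875
Contribution of white: (47 − 42.875)² / 42.875 = 0.3969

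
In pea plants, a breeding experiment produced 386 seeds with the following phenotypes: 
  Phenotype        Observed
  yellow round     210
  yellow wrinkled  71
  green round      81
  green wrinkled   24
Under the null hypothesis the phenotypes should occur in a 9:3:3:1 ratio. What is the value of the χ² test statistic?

Expected counts for N = 386 under a 9:3:3:1 ratio (total parts = 16):
  yellow round: 386 × 9/16 = 217.125
  yellow wrinkled: 386 × 3/16 = 72.375
  green round: 386 × 3/16 = 72.375
  green wrinkled: 386 × 1/16 = 24.125
χ² = Σ (O − E)² / E
  yellow round: (210 − 217.125)² / 217.125 = 0.2338
  yellow wrinkled: (71 − 72.375)² / 72.375 = 0.0261
  green round: (81 − 72.375)² / 72.375 = 1.0278
  green wrinkled: (24 − 24.125)² / 24.125 = 0.0006
χ² = 0.2338 + 0.0261 + 1.0278 + 0.0006 = 1.2883 ≈ 1.288

1.288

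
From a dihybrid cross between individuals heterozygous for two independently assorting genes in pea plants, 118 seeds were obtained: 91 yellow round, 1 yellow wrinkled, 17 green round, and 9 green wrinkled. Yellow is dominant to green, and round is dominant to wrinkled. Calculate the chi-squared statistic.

30.851

A dihybrid F₂ with independent assortment and complete dominance at both loci gives a 9:3:3:1 phenotypic ratio.
Total ratio parts = 16. Expected numbers out of 118:
  yellow round: 118 × 9/16 = 66.375
  yellow wrinkled: 118 × 3/16 = 22.125
  green round: 118 × 3/16 = 22.125
  green wrinkled: 118 × 1/16 = 7.375
χ² = Σ (O − E)² / E
  yellow round: (91 − 66.375)² / 66.375 = 9.1358
  yellow wrinkled: (1 − 22.125)² / 22.125 = 20.1702
  green round: (17 − 22.125)² / 22.125 = 1.1871
  green wrinkled: (9 − 7.375)² / 7.375 = 0.3581
χ² = 9.1358 + 20.1702 + 1.1871 + 0.3581 = 30.8512 ≈ 30.851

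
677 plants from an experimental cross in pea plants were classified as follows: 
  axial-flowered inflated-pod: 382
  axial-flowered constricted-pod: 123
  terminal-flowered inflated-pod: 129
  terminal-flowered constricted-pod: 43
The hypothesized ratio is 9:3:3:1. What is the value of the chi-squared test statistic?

0.171

Under the 9:3:3:1 hypothesis (Σ ratio = 16, N = 677):
  axial-flowered inflated-pod: 677 × 9/16 = 380.8125
  axial-flowered constricted-pod: 677 × 3/16 = 126.9375
  terminal-flowered inflated-pod: 677 × 3/16 = 126.9375
  terminal-flowered constricted-pod: 677 × 1/16 = 42.3125
χ² = Σ (O − E)² / E
  axial-flowered inflated-pod: (382 − 380.8125)² / 380.8125 = 0.0037
  axial-flowered constricted-pod: (123 − 126.9375)² / 126.9375 = 0.1221
  terminal-flowered inflated-pod: (129 − 126.9375)² / 126.9375 = 0.0335
  terminal-flowered constricted-pod: (43 − 42.3125)² / 42.3125 = 0.0112
χ² = 0.0037 + 0.1221 + 0.0335 + 0.0112 = 0.1705 ≈ 0.171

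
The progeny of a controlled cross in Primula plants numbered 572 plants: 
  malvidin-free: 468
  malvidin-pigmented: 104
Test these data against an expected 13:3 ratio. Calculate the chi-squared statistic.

Expected counts for N = 572 under a 13:3 ratio (total parts = 16):
  malvidin-free: 572 × 13/16 = 464.75
  malvidin-pigmented: 572 × 3/16 = 107.25
χ² = Σ (O − E)² / E
  malvidin-free: (468 − 464.75)² / 464.75 = 0.0227
  malvidin-pigmented: (104 − 107.25)² / 107.25 = 0.0985
χ² = 0.0227 + 0.0985 = 0.1212 ≈ 0.121

0.121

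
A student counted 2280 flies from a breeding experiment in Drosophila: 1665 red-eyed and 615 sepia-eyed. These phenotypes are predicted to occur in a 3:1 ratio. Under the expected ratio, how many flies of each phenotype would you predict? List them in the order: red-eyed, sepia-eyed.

Expected counts for N = 2280 under a 3:1 ratio (total parts = 4):
  red-eyed: 2280 × 3/4 = 1710
  sepia-eyed: 2280 × 1/4 = 570

1710, 570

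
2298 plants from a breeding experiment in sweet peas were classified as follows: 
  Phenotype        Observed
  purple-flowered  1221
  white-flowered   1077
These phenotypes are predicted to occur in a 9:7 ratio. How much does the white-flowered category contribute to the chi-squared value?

The 9:7 ratio has 16 parts, so with N = 2298 the expected counts are:
  purple-flowered: 2298 × 9/16 = 1292.625
  white-flowered: 2298 × 7/16 = 1005.375
Contribution of white-flowered: (1077 − 1005.375)² / 1005.375 = 5.1027

5.103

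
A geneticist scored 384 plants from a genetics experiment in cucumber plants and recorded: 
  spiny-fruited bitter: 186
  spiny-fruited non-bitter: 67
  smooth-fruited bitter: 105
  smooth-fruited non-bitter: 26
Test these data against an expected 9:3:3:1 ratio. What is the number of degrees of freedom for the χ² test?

3

A goodness-of-fit test with 4 phenotype classes has df = 4 − 1 = 3.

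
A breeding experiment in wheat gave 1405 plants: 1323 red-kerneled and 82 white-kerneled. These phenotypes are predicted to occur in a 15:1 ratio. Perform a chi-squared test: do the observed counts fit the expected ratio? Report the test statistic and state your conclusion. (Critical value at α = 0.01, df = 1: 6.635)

Total ratio parts = 16. Expected numbers out of 1405:
  red-kerneled: 1405 × 15/16 = 1317.1875
  white-kerneled: 1405 × 1/16 = 87.8125
χ² = Σ (O − E)² / E
  red-kerneled: (1323 − 1317.1875)² / 1317.1875 = 0.0256
  white-kerneled: (82 − 87.8125)² / 87.8125 = 0.3847
χ² = 0.0256 + 0.3847 = 0.4103 ≈ 0.410
Degrees of freedom = 2 − 1 = 1; critical value at α = 0.01 is 6.635.
Since 0.410 < 6.635, we fail to reject the null hypothesis — the data are consistent with the 15:1 ratio.

0.410; consistent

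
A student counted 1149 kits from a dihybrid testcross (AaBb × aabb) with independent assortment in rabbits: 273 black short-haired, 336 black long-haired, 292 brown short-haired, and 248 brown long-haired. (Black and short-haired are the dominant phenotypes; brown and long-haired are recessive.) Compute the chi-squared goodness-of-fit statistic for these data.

A dihybrid testcross with independent assortment gives a 1:1:1:1 ratio.
Under the 1:1:1:1 hypothesis (Σ ratio = 4, N = 1149):
  black short-haired: 1149 × 1/4 = 287.25
  black long-haired: 1149 × 1/4 = 287.25
  brown short-haired: 1149 × 1/4 = 287.25
  brown long-haired: 1149 × 1/4 = 287.25
χ² = Σ (O − E)² / E
  black short-haired: (273 − 287.25)² / 287.25 = 0.7069
  black long-haired: (336 − 287.25)² / 287.25 = 8.2735
  brown short-haired: (292 − 287.25)² / 287.25 = 0.0785
  brown long-haired: (248 − 287.25)² / 287.25 = 5.3631
χ² = 0.7069 + 8.2735 + 0.0785 + 5.3631 = 14.422

14.422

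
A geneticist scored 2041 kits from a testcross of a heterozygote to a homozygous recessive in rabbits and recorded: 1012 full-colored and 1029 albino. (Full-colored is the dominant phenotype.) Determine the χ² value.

A testcross of a heterozygote (Aa × aa) gives a 1:1 phenotypic ratio.
Expected counts for N = 2041 under a 1:1 ratio (total parts = 2):
  full-colored: 2041 × 1/2 = 1020.5
  albino: 2041 × 1/2 = 1020.5
χ² = Σ (O − E)² / E
  full-colored: (1012 − 1020.5)² / 1020.5 = 0.0708
  albino: (1029 − 1020.5)² / 1020.5 = 0.0708
χ² = 0.0708 + 0.0708 = 0.1416 ≈ 0.142

0.142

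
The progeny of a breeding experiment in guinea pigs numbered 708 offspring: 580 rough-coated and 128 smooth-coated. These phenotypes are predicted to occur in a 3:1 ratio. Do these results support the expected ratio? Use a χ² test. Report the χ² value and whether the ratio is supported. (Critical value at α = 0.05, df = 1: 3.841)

Under the 3:1 hypothesis (Σ ratio = 4, N = 708):
  rough-coated: 708 × 3/4 = 531
  smooth-coated: 708 × 1/4 = 177
χ² = Σ (O − E)² / E
  rough-coated: (580 − 531)² / 531 = 4.5217
  smooth-coated: (128 − 177)² / 177 = 13.5650
χ² = 4.5217 + 13.5650 = 18.0867 ≈ 18.087
Degrees of freedom = 2 − 1 = 1; critical value at α = 0.05 is 3.841.
Since 18.087 > 3.841, we reject the null hypothesis — the data do not fit the 3:1 ratio.

18.087; not consistent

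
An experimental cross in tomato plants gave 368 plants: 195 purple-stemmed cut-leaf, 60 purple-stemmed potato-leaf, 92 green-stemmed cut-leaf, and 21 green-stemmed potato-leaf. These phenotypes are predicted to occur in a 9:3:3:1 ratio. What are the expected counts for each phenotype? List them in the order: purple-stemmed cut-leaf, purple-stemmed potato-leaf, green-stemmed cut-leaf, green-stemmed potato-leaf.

207, 69, 69, 23

Total ratio parts = 16. Expected numbers out of 368:
  purple-stemmed cut-leaf: 368 × 9/16 = 207
  purple-stemmed potato-leaf: 368 × 3/16 = 69
  green-stemmed cut-leaf: 368 × 3/16 = 69
  green-stemmed potato-leaf: 368 × 1/16 = 23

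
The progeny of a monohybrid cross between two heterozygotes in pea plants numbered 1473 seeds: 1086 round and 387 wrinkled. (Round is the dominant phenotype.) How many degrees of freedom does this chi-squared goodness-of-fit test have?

For a monohybrid cross between heterozygotes with complete dominance, the expected phenotypic ratio is 3:1.
A goodness-of-fit test with 2 phenotype classes has df = 2 − 1 = 1.

1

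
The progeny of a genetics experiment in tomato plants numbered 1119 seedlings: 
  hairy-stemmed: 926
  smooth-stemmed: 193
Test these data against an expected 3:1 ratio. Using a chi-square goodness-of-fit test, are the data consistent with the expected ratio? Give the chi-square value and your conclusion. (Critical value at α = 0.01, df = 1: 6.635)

The 3:1 ratio has 4 parts, so with N = 1119 the expected counts are:
  hairy-stemmed: 1119 × 3/4 = 839.25
  smooth-stemmed: 1119 × 1/4 = 279.75
χ² = Σ (O − E)² / E
  hairy-stemmed: (926 − 839.25)² / 839.25 = 8.9670
  smooth-stemmed: (193 − 279.75)² / 279.75 = 26.9010
χ² = 8.9670 + 26.9010 = 35.868
Degrees of freedom = 2 − 1 = 1; critical value at α = 0.01 is 6.635.
Since 35.868 > 6.635, we reject the null hypothesis — the data do not fit the 3:1 ratio.

35.868; not consistent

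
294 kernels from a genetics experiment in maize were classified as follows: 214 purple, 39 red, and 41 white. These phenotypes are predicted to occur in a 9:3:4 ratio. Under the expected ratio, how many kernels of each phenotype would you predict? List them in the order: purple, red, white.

165.375, 55.125, 73.5

Under the 9:3:4 hypothesis (Σ ratio = 16, N = 294):
  purple: 294 × 9/16 = 165.375
  red: 294 × 3/16 = 55.125
  white: 294 × 4/16 = 73.5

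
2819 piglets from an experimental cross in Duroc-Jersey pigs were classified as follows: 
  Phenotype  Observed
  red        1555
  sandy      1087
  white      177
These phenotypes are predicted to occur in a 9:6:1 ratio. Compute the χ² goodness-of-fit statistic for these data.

Under the 9:6:1 hypothesis (Σ ratio = 16, N = 2819):
  red: 2819 × 9/16 = 1585.6875
  sandy: 2819 × 6/16 = 1057.125
  white: 2819 × 1/16 = 176.1875
χ² = Σ (O − E)² / E
  red: (1555 − 1585.6875)² / 1585.6875 = 0.5939
  sandy: (1087 − 1057.125)² / 1057.125 = 0.8443
  white: (177 − 176.1875)² / 176.1875 = 0.0037
χ² = 0.5939 + 0.8443 + 0.0037 = 1.4419 ≈ 1.442

1.442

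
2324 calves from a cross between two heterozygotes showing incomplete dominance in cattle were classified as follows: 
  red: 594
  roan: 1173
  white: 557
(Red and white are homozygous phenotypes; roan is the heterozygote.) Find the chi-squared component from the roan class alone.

0.104

With incomplete dominance, a heterozygote × heterozygote cross gives a 1:2:1 phenotypic ratio.
Total ratio parts = 4. Expected numbers out of 2324:
  red: 2324 × 1/4 = 581
  roan: 2324 × 2/4 = 1162
  white: 2324 × 1/4 = 581
Contribution of roan: (1173 − 1162)² / 1162 = 0.1041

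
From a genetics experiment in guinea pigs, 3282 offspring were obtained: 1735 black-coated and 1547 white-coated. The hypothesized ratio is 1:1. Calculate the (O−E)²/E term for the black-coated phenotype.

5.385

Under the 1:1 hypothesis (Σ ratio = 2, N = 3282):
  black-coated: 3282 × 1/2 = 1641
  white-coated: 3282 × 1/2 = 1641
Contribution of black-coated: (1735 − 1641)² / 1641 = 5.3845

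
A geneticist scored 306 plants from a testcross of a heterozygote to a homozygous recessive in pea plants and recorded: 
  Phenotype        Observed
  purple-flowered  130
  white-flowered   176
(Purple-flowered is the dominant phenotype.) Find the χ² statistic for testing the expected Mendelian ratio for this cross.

6.915

A testcross of a heterozygote (Aa × aa) gives a 1:1 phenotypic ratio.
Total ratio parts = 2. Expected numbers out of 306:
  purple-flowered: 306 × 1/2 = 153
  white-flowered: 306 × 1/2 = 153
χ² = Σ (O − E)² / E
  purple-flowered: (130 − 153)² / 153 = 3.4575
  white-flowered: (176 − 153)² / 153 = 3.4575
χ² = 3.4575 + 3.4575 = 6.915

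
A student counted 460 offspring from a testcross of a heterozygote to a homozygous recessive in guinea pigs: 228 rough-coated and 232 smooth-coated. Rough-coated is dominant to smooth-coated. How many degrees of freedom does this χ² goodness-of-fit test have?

1

A testcross of a heterozygote (Aa × aa) gives a 1:1 phenotypic ratio.
A goodness-of-fit test with 2 phenotype classes has df = 2 − 1 = 1.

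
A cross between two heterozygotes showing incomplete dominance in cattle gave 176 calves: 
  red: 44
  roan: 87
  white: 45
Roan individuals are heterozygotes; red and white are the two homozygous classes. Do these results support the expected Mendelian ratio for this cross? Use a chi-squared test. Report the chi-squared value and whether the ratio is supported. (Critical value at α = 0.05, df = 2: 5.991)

With incomplete dominance, a heterozygote × heterozygote cross gives a 1:2:1 phenotypic ratio.
The 1:2:1 ratio has 4 parts, so with N = 176 the expected counts are:
  red: 176 × 1/4 = 44
  roan: 176 × 2/4 = 88
  white: 176 × 1/4 = 44
χ² = Σ (O − E)² / E
  red: (44 − 44)² / 44 = 0.0000
  roan: (87 − 88)² / 88 = 0.0114
  white: (45 − 44)² / 44 = 0.0227
χ² = 0.0000 + 0.0114 + 0.0227 = 0.0341 ≈ 0.034
Degrees of freedom = 3 − 1 = 2; critical value at α = 0.05 is 5.991.
Since 0.034 < 5.991, we fail to reject the null hypothesis — the data are consistent with the 1:2:1 ratio.

0.034; consistent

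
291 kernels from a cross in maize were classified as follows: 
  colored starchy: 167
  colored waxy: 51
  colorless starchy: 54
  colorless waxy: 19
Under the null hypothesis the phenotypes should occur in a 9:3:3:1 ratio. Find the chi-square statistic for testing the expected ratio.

0.342

Under the 9:3:3:1 hypothesis (Σ ratio = 16, N = 291):
  colored starchy: 291 × 9/16 = 163.6875
  colored waxy: 291 × 3/16 = 54.5625
  colorless starchy: 291 × 3/16 = 54.5625
  colorless waxy: 291 × 1/16 = 18.1875
χ² = Σ (O − E)² / E
  colored starchy: (167 − 163.6875)² / 163.6875 = 0.0670
  colored waxy: (51 − 54.5625)² / 54.5625 = 0.2326
  colorless starchy: (54 − 54.5625)² / 54.5625 = 0.0058
  colorless waxy: (19 − 18.1875)² / 18.1875 = 0.0363
χ² = 0.0670 + 0.2326 + 0.0058 + 0.0363 = 0.3417 ≈ 0.342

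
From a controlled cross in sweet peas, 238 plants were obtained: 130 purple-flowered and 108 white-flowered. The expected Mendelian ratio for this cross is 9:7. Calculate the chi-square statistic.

Under the 9:7 hypothesis (Σ ratio = 16, N = 238):
  purple-flowered: 238 × 9/16 = 133.875
  white-flowered: 238 × 7/16 = 104.125
χ² = Σ (O − E)² / E
  purple-flowered: (130 − 133.875)² / 133.875 = 0.1122
  white-flowered: (108 − 104.125)² / 104.125 = 0.1442
χ² = 0.1122 + 0.1442 = 0.2564 ≈ 0.256

0.256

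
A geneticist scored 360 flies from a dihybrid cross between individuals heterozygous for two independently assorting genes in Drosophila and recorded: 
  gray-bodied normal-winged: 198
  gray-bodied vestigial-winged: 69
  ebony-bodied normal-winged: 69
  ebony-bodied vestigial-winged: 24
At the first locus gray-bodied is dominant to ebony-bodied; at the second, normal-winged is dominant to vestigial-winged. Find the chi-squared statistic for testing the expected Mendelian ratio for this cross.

0.267

A dihybrid F₂ with independent assortment and complete dominance at both loci gives a 9:3:3:1 phenotypic ratio.
Under the 9:3:3:1 hypothesis (Σ ratio = 16, N = 360):
  gray-bodied normal-winged: 360 × 9/16 = 202.5
  gray-bodied vestigial-winged: 360 × 3/16 = 67.5
  ebony-bodied normal-winged: 360 × 3/16 = 67.5
  ebony-bodied vestigial-winged: 360 × 1/16 = 22.5
χ² = Σ (O − E)² / E
  gray-bodied normal-winged: (198 − 202.5)² / 202.5 = 0.1000
  gray-bodied vestigial-winged: (69 − 67.5)² / 67.5 = 0.0333
  ebony-bodied normal-winged: (69 − 67.5)² / 67.5 = 0.0333
  ebony-bodied vestigial-winged: (24 − 22.5)² / 22.5 = 0.1000
χ² = 0.1000 + 0.0333 + 0.0333 + 0.1000 = 0.2666 ≈ 0.267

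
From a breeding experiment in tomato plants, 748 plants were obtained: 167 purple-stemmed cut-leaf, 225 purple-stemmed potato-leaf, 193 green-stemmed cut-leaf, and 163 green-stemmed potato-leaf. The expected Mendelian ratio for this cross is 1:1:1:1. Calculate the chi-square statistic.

13.134

Expected counts for N = 748 under a 1:1:1:1 ratio (total parts = 4):
  purple-stemmed cut-leaf: 748 × 1/4 = 187
  purple-stemmed potato-leaf: 748 × 1/4 = 187
  green-stemmed cut-leaf: 748 × 1/4 = 187
  green-stemmed potato-leaf: 748 × 1/4 = 187
χ² = Σ (O − E)² / E
  purple-stemmed cut-leaf: (167 − 187)² / 187 = 2.1390
  purple-stemmed potato-leaf: (225 − 187)² / 187 = 7.7219
  green-stemmed cut-leaf: (193 − 187)² / 187 = 0.1925
  green-stemmed potato-leaf: (163 − 187)² / 187 = 3.0802
χ² = 2.1390 + 7.7219 + 0.1925 + 3.0802 = 13.1336 ≈ 13.134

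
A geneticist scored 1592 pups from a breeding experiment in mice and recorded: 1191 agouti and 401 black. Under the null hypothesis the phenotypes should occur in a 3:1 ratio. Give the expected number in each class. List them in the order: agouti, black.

1194, 398

Under the 3:1 hypothesis (Σ ratio = 4, N = 1592):
  agouti: 1592 × 3/4 = 1194
  black: 1592 × 1/4 = 398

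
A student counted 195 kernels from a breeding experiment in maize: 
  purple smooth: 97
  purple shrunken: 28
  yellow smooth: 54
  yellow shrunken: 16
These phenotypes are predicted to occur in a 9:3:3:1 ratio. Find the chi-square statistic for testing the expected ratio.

Total ratio parts = 16. Expected numbers out of 195:
  purple smooth: 195 × 9/16 = 109.6875
  purple shrunken: 195 × 3/16 = 36.5625
  yellow smooth: 195 × 3/16 = 36.5625
  yellow shrunken: 195 × 1/16 = 12.1875
χ² = Σ (O − E)² / E
  purple smooth: (97 − 109.6875)² / 109.6875 = 1.4676
  purple shrunken: (28 − 36.5625)² / 36.5625 = 2.0052
  yellow smooth: (54 − 36.5625)² / 36.5625 = 8.3163
  yellow shrunken: (16 − 12.1875)² / 12.1875 = 1.1926
χ² = 1.4676 + 2.0052 + 8.3163 + 1.1926 = 12.9817 ≈ 12.982

12.982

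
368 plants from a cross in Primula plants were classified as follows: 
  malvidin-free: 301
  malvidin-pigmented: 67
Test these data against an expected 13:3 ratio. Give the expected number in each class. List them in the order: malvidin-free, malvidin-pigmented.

Under the 13:3 hypothesis (Σ ratio = 16, N = 368):
  malvidin-free: 368 × 13/16 = 299
  malvidin-pigmented: 368 × 3/16 = 69

299, 69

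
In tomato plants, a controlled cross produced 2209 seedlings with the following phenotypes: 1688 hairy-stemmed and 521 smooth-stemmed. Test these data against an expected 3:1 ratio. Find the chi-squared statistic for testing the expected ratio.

Expected counts for N = 2209 under a 3:1 ratio (total parts = 4):
  hairy-stemmed: 2209 × 3/4 = 1656.75
  smooth-stemmed: 2209 × 1/4 = 552.25
χ² = Σ (O − E)² / E
  hairy-stemmed: (1688 − 1656.75)² / 1656.75 = 0.5894
  smooth-stemmed: (521 − 552.25)² / 552.25 = 1.7683
χ² = 0.5894 + 1.7683 = 2.3577 ≈ 2.358

2.358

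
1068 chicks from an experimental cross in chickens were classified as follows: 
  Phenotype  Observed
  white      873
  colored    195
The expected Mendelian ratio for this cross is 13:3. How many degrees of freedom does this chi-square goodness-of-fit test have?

1

A goodness-of-fit test with 2 phenotype classes has df = 2 − 1 = 1.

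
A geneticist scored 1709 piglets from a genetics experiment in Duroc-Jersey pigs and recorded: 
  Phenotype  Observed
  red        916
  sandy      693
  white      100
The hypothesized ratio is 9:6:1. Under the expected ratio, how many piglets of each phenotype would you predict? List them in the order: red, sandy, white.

Under the 9:6:1 hypothesis (Σ ratio = 16, N = 1709):
  red: 1709 × 9/16 = 961.3125
  sandy: 1709 × 6/16 = 640.875
  white: 1709 × 1/16 = 106.8125

961.3125, 640.875, 106.8125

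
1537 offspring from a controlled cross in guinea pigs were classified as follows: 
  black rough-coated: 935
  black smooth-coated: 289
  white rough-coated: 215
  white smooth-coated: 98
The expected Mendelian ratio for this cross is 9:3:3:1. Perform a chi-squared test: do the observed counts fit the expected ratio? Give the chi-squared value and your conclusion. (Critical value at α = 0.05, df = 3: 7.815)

24.367; not consistent

Total ratio parts = 16. Expected numbers out of 1537:
  black rough-coated: 1537 × 9/16 = 864.5625
  black smooth-coated: 1537 × 3/16 = 288.1875
  white rough-coated: 1537 × 3/16 = 288.1875
  white smooth-coated: 1537 × 1/16 = 96.0625
χ² = Σ (O − E)² / E
  black rough-coated: (935 − 864.5625)² / 864.5625 = 5.7387
  black smooth-coated: (289 − 288.1875)² / 288.1875 = 0.0023
  white rough-coated: (215 − 288.1875)² / 288.1875 = 18.5865
  white smooth-coated: (98 − 96.0625)² / 96.0625 = 0.0391
χ² = 5.7387 + 0.0023 + 18.5865 + 0.0391 = 24.3666 ≈ 24.367
Degrees of freedom = 4 − 1 = 3; critical value at α = 0.05 is 7.815.
Since 24.367 > 7.815, we reject the null hypothesis — the data do not fit the 9:3:3:1 ratio.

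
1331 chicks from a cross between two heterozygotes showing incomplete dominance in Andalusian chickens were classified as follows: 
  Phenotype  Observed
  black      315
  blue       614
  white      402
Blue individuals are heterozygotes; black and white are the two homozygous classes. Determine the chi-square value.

With incomplete dominance, a heterozygote × heterozygote cross gives a 1:2:1 phenotypic ratio.
The 1:2:1 ratio has 4 parts, so with N = 1331 the expected counts are:
  black: 1331 × 1/4 = 332.75
  blue: 1331 × 2/4 = 665.5
  white: 1331 × 1/4 = 332.75
χ² = Σ (O − E)² / E
  black: (315 − 332.75)² / 332.75 = 0.9468
  blue: (614 − 665.5)² / 665.5 = 3.9853
  white: (402 − 332.75)² / 332.75 = 14.4119
χ² = 0.9468 + 3.9853 + 14.4119 = 19.344

19.344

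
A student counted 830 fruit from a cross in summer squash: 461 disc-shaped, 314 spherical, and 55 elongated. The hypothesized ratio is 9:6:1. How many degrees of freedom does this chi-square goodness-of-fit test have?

A goodness-of-fit test with 3 phenotype classes has df = 3 − 1 = 2.

2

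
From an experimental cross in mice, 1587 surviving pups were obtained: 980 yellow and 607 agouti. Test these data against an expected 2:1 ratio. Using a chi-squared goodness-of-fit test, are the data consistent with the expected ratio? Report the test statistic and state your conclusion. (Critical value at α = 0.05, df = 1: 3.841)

The 2:1 ratio has 3 parts, so with N = 1587 the expected counts are:
  yellow: 1587 × 2/3 = 1058
  agouti: 1587 × 1/3 = 529
χ² = Σ (O − E)² / E
  yellow: (980 − 1058)² / 1058 = 5.7505
  agouti: (607 − 529)² / 529 = 11.5009
χ² = 5.7505 + 11.5009 = 17.2514 ≈ 17.251
Degrees of freedom = 2 − 1 = 1; critical value at α = 0.05 is 3.841.
Since 17.251 > 3.841, we reject the null hypothesis — the data do not fit the 2:1 ratio.

17.251; not consistent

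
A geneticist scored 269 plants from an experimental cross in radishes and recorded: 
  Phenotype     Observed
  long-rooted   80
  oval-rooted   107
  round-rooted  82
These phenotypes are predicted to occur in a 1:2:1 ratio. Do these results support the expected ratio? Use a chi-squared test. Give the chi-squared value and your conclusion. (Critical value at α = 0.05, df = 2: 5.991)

Expected counts for N = 269 under a 1:2:1 ratio (total parts = 4):
  long-rooted: 269 × 1/4 = 67.25
  oval-rooted: 269 × 2/4 = 134.5
  round-rooted: 269 × 1/4 = 67.25
χ² = Σ (O − E)² / E
  long-rooted: (80 − 67.25)² / 67.25 = 2.4173
  oval-rooted: (107 − 134.5)² / 134.5 = 5.6227
  round-rooted: (82 − 67.25)² / 67.25 = 3.2351
χ² = 2.4173 + 5.6227 + 3.2351 = 11.2751 ≈ 11.275
Degrees of freedom = 3 − 1 = 2; critical value at α = 0.05 is 5.991.
Since 11.275 > 5.991, we reject the null hypothesis — the data do not fit the 1:2:1 ratio.

11.275; not consistent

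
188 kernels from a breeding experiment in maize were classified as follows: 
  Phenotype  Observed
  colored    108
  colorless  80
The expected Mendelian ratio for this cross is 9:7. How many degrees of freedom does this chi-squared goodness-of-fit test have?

A goodness-of-fit test with 2 phenotype classes has df = 2 − 1 = 1.

1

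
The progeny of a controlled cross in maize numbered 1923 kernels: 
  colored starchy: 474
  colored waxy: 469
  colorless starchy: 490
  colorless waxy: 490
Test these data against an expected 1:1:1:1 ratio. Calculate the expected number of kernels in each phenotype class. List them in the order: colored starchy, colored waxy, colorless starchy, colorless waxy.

Expected counts for N = 1923 under a 1:1:1:1 ratio (total parts = 4):
  colored starchy: 1923 × 1/4 = 480.75
  colored waxy: 1923 × 1/4 = 480.75
  colorless starchy: 1923 × 1/4 = 480.75
  colorless waxy: 1923 × 1/4 = 480.75

480.75, 480.75, 480.75, 480.75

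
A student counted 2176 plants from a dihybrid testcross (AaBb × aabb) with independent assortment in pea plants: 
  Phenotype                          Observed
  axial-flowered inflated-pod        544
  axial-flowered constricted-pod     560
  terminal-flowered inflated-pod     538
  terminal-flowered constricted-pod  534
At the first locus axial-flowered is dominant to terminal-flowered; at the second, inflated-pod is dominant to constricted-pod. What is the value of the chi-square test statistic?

A dihybrid testcross with independent assortment gives a 1:1:1:1 ratio.
Under the 1:1:1:1 hypothesis (Σ ratio = 4, N = 2176):
  axial-flowered inflated-pod: 2176 × 1/4 = 544
  axial-flowered constricted-pod: 2176 × 1/4 = 544
  terminal-flowered inflated-pod: 2176 × 1/4 = 544
  terminal-flowered constricted-pod: 2176 × 1/4 = 544
χ² = Σ (O − E)² / E
  axial-flowered inflated-pod: (544 − 544)² / 544 = 0.0000
  axial-flowered constricted-pod: (560 − 544)² / 544 = 0.4706
  terminal-flowered inflated-pod: (538 − 544)² / 544 = 0.0662
  terminal-flowered constricted-pod: (534 − 544)² / 544 = 0.1838
χ² = 0.0000 + 0.4706 + 0.0662 + 0.1838 = 0.7206 ≈ 0.721

0.721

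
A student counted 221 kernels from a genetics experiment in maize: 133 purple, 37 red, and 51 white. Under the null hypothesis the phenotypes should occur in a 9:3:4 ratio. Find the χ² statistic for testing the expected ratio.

1.409

Total ratio parts = 16. Expected numbers out of 221:
  purple: 221 × 9/16 = 124.3125
  red: 221 × 3/16 = 41.4375
  white: 221 × 4/16 = 55.25
χ² = Σ (O − E)² / E
  purple: (133 − 124.3125)² / 124.3125 = 0.6071
  red: (37 − 41.4375)² / 41.4375 = 0.4752
  white: (51 − 55.25)² / 55.25 = 0.3269
χ² = 0.6071 + 0.4752 + 0.3269 = 1.4092 ≈ 1.409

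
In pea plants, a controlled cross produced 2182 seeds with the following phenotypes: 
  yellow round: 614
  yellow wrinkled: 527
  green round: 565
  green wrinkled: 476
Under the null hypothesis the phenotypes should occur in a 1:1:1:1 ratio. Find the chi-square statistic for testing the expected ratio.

18.781

Under the 1:1:1:1 hypothesis (Σ ratio = 4, N = 2182):
  yellow round: 2182 × 1/4 = 545.5
  yellow wrinkled: 2182 × 1/4 = 545.5
  green round: 2182 × 1/4 = 545.5
  green wrinkled: 2182 × 1/4 = 545.5
χ² = Σ (O − E)² / E
  yellow round: (614 − 545.5)² / 545.5 = 8.6017
  yellow wrinkled: (527 − 545.5)² / 545.5 = 0.6274
  green round: (565 − 545.5)² / 545.5 = 0.6971
  green wrinkled: (476 − 545.5)² / 545.5 = 8.8547
χ² = 8.6017 + 0.6274 + 0.6971 + 8.8547 = 18.7809 ≈ 18.781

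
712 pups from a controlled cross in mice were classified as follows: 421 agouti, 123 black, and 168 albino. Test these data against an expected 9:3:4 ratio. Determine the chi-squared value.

2.437

Total ratio parts = 16. Expected numbers out of 712:
  agouti: 712 × 9/16 = 400.5
  black: 712 × 3/16 = 133.5
  albino: 712 × 4/16 = 178
χ² = Σ (O − E)² / E
  agouti: (421 − 400.5)² / 400.5 = 1.0493
  black: (123 − 133.5)² / 133.5 = 0.8258
  albino: (168 − 178)² / 178 = 0.5618
χ² = 1.0493 + 0.8258 + 0.5618 = 2.4369 ≈ 2.437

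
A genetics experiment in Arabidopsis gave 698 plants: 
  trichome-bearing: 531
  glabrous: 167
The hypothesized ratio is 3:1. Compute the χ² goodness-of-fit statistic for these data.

0.430

Under the 3:1 hypothesis (Σ ratio = 4, N = 698):
  trichome-bearing: 698 × 3/4 = 523.5
  glabrous: 698 × 1/4 = 174.5
χ² = Σ (O − E)² / E
  trichome-bearing: (531 − 523.5)² / 523.5 = 0.1074
  glabrous: (167 − 174.5)² / 174.5 = 0.3223
χ² = 0.1074 + 0.3223 = 0.4297 ≈ 0.430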